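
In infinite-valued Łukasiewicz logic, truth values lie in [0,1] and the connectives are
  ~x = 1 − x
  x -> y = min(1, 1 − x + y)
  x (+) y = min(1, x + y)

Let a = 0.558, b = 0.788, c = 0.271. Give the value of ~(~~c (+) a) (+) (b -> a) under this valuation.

~c = 1 − 0.271 = 0.729
~~c = 1 − 0.729 = 0.271
~~c (+) a = min(1, 0.271 + 0.558) = min(1, 0.829) = 0.829
~(~~c (+) a) = 1 − 0.829 = 0.171
b -> a = min(1, 1 − 0.788 + 0.558) = min(1, 0.770) = 0.770
~(~~c (+) a) (+) (b -> a) = min(1, 0.171 + 0.770) = min(1, 0.941) = 0.941

0.941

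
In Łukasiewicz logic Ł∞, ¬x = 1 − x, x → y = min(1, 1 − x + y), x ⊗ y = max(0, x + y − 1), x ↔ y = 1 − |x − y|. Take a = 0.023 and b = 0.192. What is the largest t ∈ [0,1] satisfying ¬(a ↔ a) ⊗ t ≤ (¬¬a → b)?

1.000

a ↔ a = 1 − |0.023 − 0.023| = 1 − 0.000 = 1.000
¬(a ↔ a) = 1 − 1.000 = 0.000
So the left factor is ¬(a ↔ a) = 0.000.
¬a = 1 − 0.023 = 0.977
¬¬a = 1 − 0.977 = 0.023
¬¬a → b = min(1, 1 − 0.023 + 0.192) = min(1, 1.169) = 1.000
So the right-hand bound is ¬¬a → b = 1.000.
The residuum of the Łukasiewicz t-norm gives the supremum: min(1, 1 − 0.000 + 1.000).
1 − 0.000 + 1.000 = 2.000, so t = min(1, 2.000) = 1.000.
Check: 0.000 ⊗ 1.000 = max(0, 0.000) = 0.000 ≤ 1.000.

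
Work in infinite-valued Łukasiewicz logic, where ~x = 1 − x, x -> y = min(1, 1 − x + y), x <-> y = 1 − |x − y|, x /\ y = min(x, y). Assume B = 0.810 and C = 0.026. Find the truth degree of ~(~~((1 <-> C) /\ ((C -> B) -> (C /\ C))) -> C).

0.000

1 <-> C = 1 − |1.000 − 0.026| = 1 − 0.974 = 0.026
C -> B = min(1, 1 − 0.026 + 0.810) = min(1, 1.784) = 1.000
C /\ C = min(0.026, 0.026) = 0.026
(C -> B) -> (C /\ C) = min(1, 1 − 1.000 + 0.026) = min(1, 0.026) = 0.026
(1 <-> C) /\ ((C -> B) -> (C /\ C)) = min(0.026, 0.026) = 0.026
~((1 <-> C) /\ ((C -> B) -> (C /\ C))) = 1 − 0.026 = 0.974
~~((1 <-> C) /\ ((C -> B) -> (C /\ C))) = 1 − 0.974 = 0.026
~~((1 <-> C) /\ ((C -> B) -> (C /\ C))) -> C = min(1, 1 − 0.026 + 0.026) = min(1, 1.000) = 1.000
~(~~((1 <-> C) /\ ((C -> B) -> (C /\ C))) -> C) = 1 − 1.000 = 0.000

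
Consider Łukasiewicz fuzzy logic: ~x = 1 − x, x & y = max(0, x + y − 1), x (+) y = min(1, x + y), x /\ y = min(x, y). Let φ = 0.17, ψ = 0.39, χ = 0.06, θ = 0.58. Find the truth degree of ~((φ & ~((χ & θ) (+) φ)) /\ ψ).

1.00

χ & θ = max(0, 0.06 + 0.58 − 1) = max(0, -0.36) = 0.00
(χ & θ) (+) φ = min(1, 0.00 + 0.17) = min(1, 0.17) = 0.17
~((χ & θ) (+) φ) = 1 − 0.17 = 0.83
φ & ~((χ & θ) (+) φ) = max(0, 0.17 + 0.83 − 1) = max(0, 0.00) = 0.00
(φ & ~((χ & θ) (+) φ)) /\ ψ = min(0.00, 0.39) = 0.00
~((φ & ~((χ & θ) (+) φ)) /\ ψ) = 1 − 0.00 = 1.00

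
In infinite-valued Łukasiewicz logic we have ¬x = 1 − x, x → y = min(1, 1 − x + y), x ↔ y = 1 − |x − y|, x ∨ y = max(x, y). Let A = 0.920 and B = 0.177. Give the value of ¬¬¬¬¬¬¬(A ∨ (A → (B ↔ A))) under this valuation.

0.080

B ↔ A = 1 − |0.177 − 0.920| = 1 − 0.743 = 0.257
A → (B ↔ A) = min(1, 1 − 0.920 + 0.257) = min(1, 0.337) = 0.337
A ∨ (A → (B ↔ A)) = max(0.920, 0.337) = 0.920
¬(A ∨ (A → (B ↔ A))) = 1 − 0.920 = 0.080
¬¬(A ∨ (A → (B ↔ A))) = 1 − 0.080 = 0.920
¬¬¬(A ∨ (A → (B ↔ A))) = 1 − 0.920 = 0.080
¬¬¬¬(A ∨ (A → (B ↔ A))) = 1 − 0.080 = 0.920
¬¬¬¬¬(A ∨ (A → (B ↔ A))) = 1 − 0.920 = 0.080
¬¬¬¬¬¬(A ∨ (A → (B ↔ A))) = 1 − 0.080 = 0.920
¬¬¬¬¬¬¬(A ∨ (A → (B ↔ A))) = 1 − 0.920 = 0.080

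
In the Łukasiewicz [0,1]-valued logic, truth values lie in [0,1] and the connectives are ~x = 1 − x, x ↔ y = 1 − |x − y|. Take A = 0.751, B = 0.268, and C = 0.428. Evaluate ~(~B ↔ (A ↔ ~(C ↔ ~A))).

~B = 1 − 0.268 = 0.732
~A = 1 − 0.751 = 0.249
C ↔ ~A = 1 − |0.428 − 0.249| = 1 − 0.179 = 0.821
~(C ↔ ~A) = 1 − 0.821 = 0.179
A ↔ ~(C ↔ ~A) = 1 − |0.751 − 0.179| = 1 − 0.572 = 0.428
~B ↔ (A ↔ ~(C ↔ ~A)) = 1 − |0.732 − 0.428| = 1 − 0.304 = 0.696
~(~B ↔ (A ↔ ~(C ↔ ~A))) = 1 − 0.696 = 0.304

0.304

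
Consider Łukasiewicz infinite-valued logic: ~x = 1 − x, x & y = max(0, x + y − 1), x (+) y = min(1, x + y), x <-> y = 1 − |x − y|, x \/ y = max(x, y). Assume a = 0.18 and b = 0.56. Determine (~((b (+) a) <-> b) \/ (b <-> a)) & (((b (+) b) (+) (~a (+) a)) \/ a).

0.62

b (+) a = min(1, 0.56 + 0.18) = min(1, 0.74) = 0.74
(b (+) a) <-> b = 1 − |0.74 − 0.56| = 1 − 0.18 = 0.82
~((b (+) a) <-> b) = 1 − 0.82 = 0.18
b <-> a = 1 − |0.56 − 0.18| = 1 − 0.38 = 0.62
~((b (+) a) <-> b) \/ (b <-> a) = max(0.18, 0.62) = 0.62
b (+) b = min(1, 0.56 + 0.56) = min(1, 1.12) = 1.00
~a = 1 − 0.18 = 0.82
~a (+) a = min(1, 0.82 + 0.18) = min(1, 1.00) = 1.00
(b (+) b) (+) (~a (+) a) = min(1, 1.00 + 1.00) = min(1, 2.00) = 1.00
((b (+) b) (+) (~a (+) a)) \/ a = max(1.00, 0.18) = 1.00
(~((b (+) a) <-> b) \/ (b <-> a)) & (((b (+) b) (+) (~a (+) a)) \/ a) = max(0, 0.62 + 1.00 − 1) = max(0, 0.62) = 0.62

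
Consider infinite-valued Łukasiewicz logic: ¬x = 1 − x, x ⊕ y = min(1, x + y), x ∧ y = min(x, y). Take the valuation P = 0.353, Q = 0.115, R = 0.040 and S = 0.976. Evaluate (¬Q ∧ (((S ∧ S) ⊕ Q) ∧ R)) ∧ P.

0.040

¬Q = 1 − 0.115 = 0.885
S ∧ S = min(0.976, 0.976) = 0.976
(S ∧ S) ⊕ Q = min(1, 0.976 + 0.115) = min(1, 1.091) = 1.000
((S ∧ S) ⊕ Q) ∧ R = min(1.000, 0.040) = 0.040
¬Q ∧ (((S ∧ S) ⊕ Q) ∧ R) = min(0.885, 0.040) = 0.040
(¬Q ∧ (((S ∧ S) ⊕ Q) ∧ R)) ∧ P = min(0.040, 0.353) = 0.040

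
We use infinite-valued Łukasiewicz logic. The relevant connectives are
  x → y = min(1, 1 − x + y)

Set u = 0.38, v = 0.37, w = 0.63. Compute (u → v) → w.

u → v = min(1, 1 − 0.38 + 0.37) = min(1, 0.99) = 0.99
(u → v) → w = min(1, 1 − 0.99 + 0.63) = min(1, 0.64) = 0.64

0.64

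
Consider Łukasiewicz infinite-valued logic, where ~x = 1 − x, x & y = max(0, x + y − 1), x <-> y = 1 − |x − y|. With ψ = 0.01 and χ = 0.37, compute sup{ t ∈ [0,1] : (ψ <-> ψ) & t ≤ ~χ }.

0.63

ψ <-> ψ = 1 − |0.01 − 0.01| = 1 − 0.00 = 1.00
So the left factor is ψ <-> ψ = 1.00.
~χ = 1 − 0.37 = 0.63
So the right-hand bound is ~χ = 0.63.
The residuum of the Łukasiewicz t-norm gives the supremum: min(1, 1 − 1.00 + 0.63).
1 − 1.00 + 0.63 = 0.63, so t = min(1, 0.63) = 0.63.
Check: 1.00 & 0.63 = max(0, 0.63) = 0.63 ≤ 0.63.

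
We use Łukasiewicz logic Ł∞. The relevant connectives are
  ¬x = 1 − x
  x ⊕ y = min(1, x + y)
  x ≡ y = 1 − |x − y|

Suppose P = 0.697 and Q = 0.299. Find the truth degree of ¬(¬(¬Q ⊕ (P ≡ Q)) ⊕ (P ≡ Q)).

¬Q = 1 − 0.299 = 0.701
P ≡ Q = 1 − |0.697 − 0.299| = 1 − 0.398 = 0.602
¬Q ⊕ (P ≡ Q) = min(1, 0.701 + 0.602) = min(1, 1.303) = 1.000
¬(¬Q ⊕ (P ≡ Q)) = 1 − 1.000 = 0.000
¬(¬Q ⊕ (P ≡ Q)) ⊕ (P ≡ Q) = min(1, 0.000 + 0.602) = min(1, 0.602) = 0.602
¬(¬(¬Q ⊕ (P ≡ Q)) ⊕ (P ≡ Q)) = 1 − 0.602 = 0.398

0.398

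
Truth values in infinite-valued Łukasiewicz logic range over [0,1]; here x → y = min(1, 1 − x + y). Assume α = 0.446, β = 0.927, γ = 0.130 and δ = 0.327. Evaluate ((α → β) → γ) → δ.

α → β = min(1, 1 − 0.446 + 0.927) = min(1, 1.481) = 1.000
(α → β) → γ = min(1, 1 − 1.000 + 0.130) = min(1, 0.130) = 0.130
((α → β) → γ) → δ = min(1, 1 − 0.130 + 0.327) = min(1, 1.197) = 1.000

1.000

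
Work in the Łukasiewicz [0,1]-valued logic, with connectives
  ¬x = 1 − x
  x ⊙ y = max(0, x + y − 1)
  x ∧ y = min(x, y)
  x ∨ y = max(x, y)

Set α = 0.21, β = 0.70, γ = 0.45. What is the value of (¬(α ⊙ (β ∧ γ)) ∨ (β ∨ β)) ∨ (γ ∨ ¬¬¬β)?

1.00

β ∧ γ = min(0.70, 0.45) = 0.45
α ⊙ (β ∧ γ) = max(0, 0.21 + 0.45 − 1) = max(0, -0.34) = 0.00
¬(α ⊙ (β ∧ γ)) = 1 − 0.00 = 1.00
β ∨ β = max(0.70, 0.70) = 0.70
¬(α ⊙ (β ∧ γ)) ∨ (β ∨ β) = max(1.00, 0.70) = 1.00
¬β = 1 − 0.70 = 0.30
¬¬β = 1 − 0.30 = 0.70
¬¬¬β = 1 − 0.70 = 0.30
γ ∨ ¬¬¬β = max(0.45, 0.30) = 0.45
(¬(α ⊙ (β ∧ γ)) ∨ (β ∨ β)) ∨ (γ ∨ ¬¬¬β) = max(1.00, 0.45) = 1.00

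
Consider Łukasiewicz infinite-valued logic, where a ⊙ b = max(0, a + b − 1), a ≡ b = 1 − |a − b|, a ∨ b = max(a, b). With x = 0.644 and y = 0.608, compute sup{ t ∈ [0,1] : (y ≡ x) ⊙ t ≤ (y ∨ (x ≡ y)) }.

y ≡ x = 1 − |0.608 − 0.644| = 1 − 0.036 = 0.964
So the left factor is y ≡ x = 0.964.
x ≡ y = 1 − |0.644 − 0.608| = 1 − 0.036 = 0.964
y ∨ (x ≡ y) = max(0.608, 0.964) = 0.964
So the right-hand bound is y ∨ (x ≡ y) = 0.964.
The residuum of the Łukasiewicz t-norm gives the supremum: min(1, 1 − 0.964 + 0.964).
1 − 0.964 + 0.964 = 1.000, so t = min(1, 1.000) = 1.000.
Check: 0.964 ⊙ 1.000 = max(0, 0.964) = 0.964 ≤ 0.964.

1.000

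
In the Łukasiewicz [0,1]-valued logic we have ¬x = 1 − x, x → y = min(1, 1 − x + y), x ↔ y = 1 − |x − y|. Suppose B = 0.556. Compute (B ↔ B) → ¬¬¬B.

B ↔ B = 1 − |0.556 − 0.556| = 1 − 0.000 = 1.000
¬B = 1 − 0.556 = 0.444
¬¬B = 1 − 0.444 = 0.556
¬¬¬B = 1 − 0.556 = 0.444
(B ↔ B) → ¬¬¬B = min(1, 1 − 1.000 + 0.444) = min(1, 0.444) = 0.444

0.444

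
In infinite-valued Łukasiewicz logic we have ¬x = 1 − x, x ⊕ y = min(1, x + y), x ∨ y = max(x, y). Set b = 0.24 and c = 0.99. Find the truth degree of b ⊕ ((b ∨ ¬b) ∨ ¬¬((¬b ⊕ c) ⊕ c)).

1.00

¬b = 1 − 0.24 = 0.76
b ∨ ¬b = max(0.24, 0.76) = 0.76
¬b ⊕ c = min(1, 0.76 + 0.99) = min(1, 1.75) = 1.00
(¬b ⊕ c) ⊕ c = min(1, 1.00 + 0.99) = min(1, 1.99) = 1.00
¬((¬b ⊕ c) ⊕ c) = 1 − 1.00 = 0.00
¬¬((¬b ⊕ c) ⊕ c) = 1 − 0.00 = 1.00
(b ∨ ¬b) ∨ ¬¬((¬b ⊕ c) ⊕ c) = max(0.76, 1.00) = 1.00
b ⊕ ((b ∨ ¬b) ∨ ¬¬((¬b ⊕ c) ⊕ c)) = min(1, 0.24 + 1.00) = min(1, 1.24) = 1.00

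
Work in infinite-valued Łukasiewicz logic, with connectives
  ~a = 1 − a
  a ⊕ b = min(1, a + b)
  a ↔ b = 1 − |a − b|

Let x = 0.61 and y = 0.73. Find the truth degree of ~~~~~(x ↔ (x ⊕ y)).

0.39

x ⊕ y = min(1, 0.61 + 0.73) = min(1, 1.34) = 1.00
x ↔ (x ⊕ y) = 1 − |0.61 − 1.00| = 1 − 0.39 = 0.61
~(x ↔ (x ⊕ y)) = 1 − 0.61 = 0.39
~~(x ↔ (x ⊕ y)) = 1 − 0.39 = 0.61
~~~(x ↔ (x ⊕ y)) = 1 − 0.61 = 0.39
~~~~(x ↔ (x ⊕ y)) = 1 − 0.39 = 0.61
~~~~~(x ↔ (x ⊕ y)) = 1 − 0.61 = 0.39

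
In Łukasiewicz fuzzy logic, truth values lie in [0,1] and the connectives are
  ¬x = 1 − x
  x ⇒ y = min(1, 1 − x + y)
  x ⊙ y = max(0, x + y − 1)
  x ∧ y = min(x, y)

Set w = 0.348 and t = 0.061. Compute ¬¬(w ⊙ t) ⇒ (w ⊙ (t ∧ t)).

w ⊙ t = max(0, 0.348 + 0.061 − 1) = max(0, -0.591) = 0.000
¬(w ⊙ t) = 1 − 0.000 = 1.000
¬¬(w ⊙ t) = 1 − 1.000 = 0.000
t ∧ t = min(0.061, 0.061) = 0.061
w ⊙ (t ∧ t) = max(0, 0.348 + 0.061 − 1) = max(0, -0.591) = 0.000
¬¬(w ⊙ t) ⇒ (w ⊙ (t ∧ t)) = min(1, 1 − 0.000 + 0.000) = min(1, 1.000) = 1.000

1.000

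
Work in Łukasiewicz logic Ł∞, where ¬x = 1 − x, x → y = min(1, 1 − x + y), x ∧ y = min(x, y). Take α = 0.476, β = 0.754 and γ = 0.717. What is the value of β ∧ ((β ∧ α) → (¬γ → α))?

0.754

β ∧ α = min(0.754, 0.476) = 0.476
¬γ = 1 − 0.717 = 0.283
¬γ → α = min(1, 1 − 0.283 + 0.476) = min(1, 1.193) = 1.000
(β ∧ α) → (¬γ → α) = min(1, 1 − 0.476 + 1.000) = min(1, 1.524) = 1.000
β ∧ ((β ∧ α) → (¬γ → α)) = min(0.754, 1.000) = 0.754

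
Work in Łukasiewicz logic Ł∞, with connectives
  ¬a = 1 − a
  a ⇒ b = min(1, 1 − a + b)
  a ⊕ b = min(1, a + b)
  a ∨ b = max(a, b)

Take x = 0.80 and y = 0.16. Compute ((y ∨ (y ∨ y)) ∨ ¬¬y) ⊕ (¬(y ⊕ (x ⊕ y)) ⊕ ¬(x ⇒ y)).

y ∨ y = max(0.16, 0.16) = 0.16
y ∨ (y ∨ y) = max(0.16, 0.16) = 0.16
¬y = 1 − 0.16 = 0.84
¬¬y = 1 − 0.84 = 0.16
(y ∨ (y ∨ y)) ∨ ¬¬y = max(0.16, 0.16) = 0.16
x ⊕ y = min(1, 0.80 + 0.16) = min(1, 0.96) = 0.96
y ⊕ (x ⊕ y) = min(1, 0.16 + 0.96) = min(1, 1.12) = 1.00
¬(y ⊕ (x ⊕ y)) = 1 − 1.00 = 0.00
x ⇒ y = min(1, 1 − 0.80 + 0.16) = min(1, 0.36) = 0.36
¬(x ⇒ y) = 1 − 0.36 = 0.64
¬(y ⊕ (x ⊕ y)) ⊕ ¬(x ⇒ y) = min(1, 0.00 + 0.64) = min(1, 0.64) = 0.64
((y ∨ (y ∨ y)) ∨ ¬¬y) ⊕ (¬(y ⊕ (x ⊕ y)) ⊕ ¬(x ⇒ y)) = min(1, 0.16 + 0.64) = min(1, 0.80) = 0.80

0.80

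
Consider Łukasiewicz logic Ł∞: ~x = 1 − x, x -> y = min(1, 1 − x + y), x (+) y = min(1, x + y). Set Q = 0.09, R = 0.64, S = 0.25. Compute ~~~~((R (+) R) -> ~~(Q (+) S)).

0.34

R (+) R = min(1, 0.64 + 0.64) = min(1, 1.28) = 1.00
Q (+) S = min(1, 0.09 + 0.25) = min(1, 0.34) = 0.34
~(Q (+) S) = 1 − 0.34 = 0.66
~~(Q (+) S) = 1 − 0.66 = 0.34
(R (+) R) -> ~~(Q (+) S) = min(1, 1 − 1.00 + 0.34) = min(1, 0.34) = 0.34
~((R (+) R) -> ~~(Q (+) S)) = 1 − 0.34 = 0.66
~~((R (+) R) -> ~~(Q (+) S)) = 1 − 0.66 = 0.34
~~~((R (+) R) -> ~~(Q (+) S)) = 1 − 0.34 = 0.66
~~~~((R (+) R) -> ~~(Q (+) S)) = 1 − 0.66 = 0.34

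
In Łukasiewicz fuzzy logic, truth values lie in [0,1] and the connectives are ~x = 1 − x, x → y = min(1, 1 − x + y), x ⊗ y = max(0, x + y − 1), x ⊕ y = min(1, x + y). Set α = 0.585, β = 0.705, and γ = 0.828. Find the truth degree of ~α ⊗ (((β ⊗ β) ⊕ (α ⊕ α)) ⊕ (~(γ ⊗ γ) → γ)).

0.415

~α = 1 − 0.585 = 0.415
β ⊗ β = max(0, 0.705 + 0.705 − 1) = max(0, 0.410) = 0.410
α ⊕ α = min(1, 0.585 + 0.585) = min(1, 1.170) = 1.000
(β ⊗ β) ⊕ (α ⊕ α) = min(1, 0.410 + 1.000) = min(1, 1.410) = 1.000
γ ⊗ γ = max(0, 0.828 + 0.828 − 1) = max(0, 0.656) = 0.656
~(γ ⊗ γ) = 1 − 0.656 = 0.344
~(γ ⊗ γ) → γ = min(1, 1 − 0.344 + 0.828) = min(1, 1.484) = 1.000
((β ⊗ β) ⊕ (α ⊕ α)) ⊕ (~(γ ⊗ γ) → γ) = min(1, 1.000 + 1.000) = min(1, 2.000) = 1.000
~α ⊗ (((β ⊗ β) ⊕ (α ⊕ α)) ⊕ (~(γ ⊗ γ) → γ)) = max(0, 0.415 + 1.000 − 1) = max(0, 0.415) = 0.415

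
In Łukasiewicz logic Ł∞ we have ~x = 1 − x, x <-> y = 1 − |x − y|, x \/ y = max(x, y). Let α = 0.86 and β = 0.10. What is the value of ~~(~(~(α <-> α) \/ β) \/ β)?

α <-> α = 1 − |0.86 − 0.86| = 1 − 0.00 = 1.00
~(α <-> α) = 1 − 1.00 = 0.00
~(α <-> α) \/ β = max(0.00, 0.10) = 0.10
~(~(α <-> α) \/ β) = 1 − 0.10 = 0.90
~(~(α <-> α) \/ β) \/ β = max(0.90, 0.10) = 0.90
~(~(~(α <-> α) \/ β) \/ β) = 1 − 0.90 = 0.10
~~(~(~(α <-> α) \/ β) \/ β) = 1 − 0.10 = 0.90

0.90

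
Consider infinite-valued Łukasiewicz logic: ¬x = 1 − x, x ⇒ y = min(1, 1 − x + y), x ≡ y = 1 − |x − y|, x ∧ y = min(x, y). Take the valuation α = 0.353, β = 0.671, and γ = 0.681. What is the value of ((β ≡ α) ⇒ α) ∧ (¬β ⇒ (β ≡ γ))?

β ≡ α = 1 − |0.671 − 0.353| = 1 − 0.318 = 0.682
(β ≡ α) ⇒ α = min(1, 1 − 0.682 + 0.353) = min(1, 0.671) = 0.671
¬β = 1 − 0.671 = 0.329
β ≡ γ = 1 − |0.671 − 0.681| = 1 − 0.010 = 0.990
¬β ⇒ (β ≡ γ) = min(1, 1 − 0.329 + 0.990) = min(1, 1.661) = 1.000
((β ≡ α) ⇒ α) ∧ (¬β ⇒ (β ≡ γ)) = min(0.671, 1.000) = 0.671

0.671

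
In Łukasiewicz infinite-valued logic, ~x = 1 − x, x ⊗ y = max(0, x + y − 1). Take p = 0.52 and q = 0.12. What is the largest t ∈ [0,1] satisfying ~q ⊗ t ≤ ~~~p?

0.60

~q = 1 − 0.12 = 0.88
So the left factor is ~q = 0.88.
~p = 1 − 0.52 = 0.48
~~p = 1 − 0.48 = 0.52
~~~p = 1 − 0.52 = 0.48
So the right-hand bound is ~~~p = 0.48.
The residuum of the Łukasiewicz t-norm gives the supremum: min(1, 1 − 0.88 + 0.48).
1 − 0.88 + 0.48 = 0.60, so t = min(1, 0.60) = 0.60.
Check: 0.88 ⊗ 0.60 = max(0, 0.48) = 0.48 ≤ 0.48.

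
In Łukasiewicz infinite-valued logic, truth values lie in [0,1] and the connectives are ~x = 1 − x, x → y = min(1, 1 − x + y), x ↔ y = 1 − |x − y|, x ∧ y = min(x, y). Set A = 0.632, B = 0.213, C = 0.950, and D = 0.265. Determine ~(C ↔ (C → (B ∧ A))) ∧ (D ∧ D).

B ∧ A = min(0.213, 0.632) = 0.213
C → (B ∧ A) = min(1, 1 − 0.950 + 0.213) = min(1, 0.263) = 0.263
C ↔ (C → (B ∧ A)) = 1 − |0.950 − 0.263| = 1 − 0.687 = 0.313
~(C ↔ (C → (B ∧ A))) = 1 − 0.313 = 0.687
D ∧ D = min(0.265, 0.265) = 0.265
~(C ↔ (C → (B ∧ A))) ∧ (D ∧ D) = min(0.687, 0.265) = 0.265

0.265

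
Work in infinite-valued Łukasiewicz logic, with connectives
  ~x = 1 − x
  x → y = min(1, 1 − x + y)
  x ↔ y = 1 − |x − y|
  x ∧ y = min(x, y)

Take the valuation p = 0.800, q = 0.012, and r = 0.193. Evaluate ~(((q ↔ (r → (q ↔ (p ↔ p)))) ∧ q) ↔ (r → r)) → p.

p ↔ p = 1 − |0.800 − 0.800| = 1 − 0.000 = 1.000
q ↔ (p ↔ p) = 1 − |0.012 − 1.000| = 1 − 0.988 = 0.012
r → (q ↔ (p ↔ p)) = min(1, 1 − 0.193 + 0.012) = min(1, 0.819) = 0.819
q ↔ (r → (q ↔ (p ↔ p))) = 1 − |0.012 − 0.819| = 1 − 0.807 = 0.193
(q ↔ (r → (q ↔ (p ↔ p)))) ∧ q = min(0.193, 0.012) = 0.012
r → r = min(1, 1 − 0.193 + 0.193) = min(1, 1.000) = 1.000
((q ↔ (r → (q ↔ (p ↔ p)))) ∧ q) ↔ (r → r) = 1 − |0.012 − 1.000| = 1 − 0.988 = 0.012
~(((q ↔ (r → (q ↔ (p ↔ p)))) ∧ q) ↔ (r → r)) = 1 − 0.012 = 0.988
~(((q ↔ (r → (q ↔ (p ↔ p)))) ∧ q) ↔ (r → r)) → p = min(1, 1 − 0.988 + 0.800) = min(1, 0.812) = 0.812

0.812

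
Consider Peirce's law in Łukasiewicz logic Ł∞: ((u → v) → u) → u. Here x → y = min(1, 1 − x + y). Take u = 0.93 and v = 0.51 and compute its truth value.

0.93

u → v = min(1, 1 − 0.93 + 0.51) = min(1, 0.58) = 0.58
(u → v) → u = min(1, 1 − 0.58 + 0.93) = min(1, 1.35) = 1.00
((u → v) → u) → u = min(1, 1 − 1.00 + 0.93) = min(1, 0.93) = 0.93
(The value 0.93 < 1 shows this instance is not satisfied; not a Ł∞-tautology in general.)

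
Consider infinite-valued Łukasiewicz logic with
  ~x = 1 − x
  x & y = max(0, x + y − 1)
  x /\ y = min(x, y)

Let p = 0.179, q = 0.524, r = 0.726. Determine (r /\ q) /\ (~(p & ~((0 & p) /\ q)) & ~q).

0.297

r /\ q = min(0.726, 0.524) = 0.524
0 & p = max(0, 0.000 + 0.179 − 1) = max(0, -0.821) = 0.000
(0 & p) /\ q = min(0.000, 0.524) = 0.000
~((0 & p) /\ q) = 1 − 0.000 = 1.000
p & ~((0 & p) /\ q) = max(0, 0.179 + 1.000 − 1) = max(0, 0.179) = 0.179
~(p & ~((0 & p) /\ q)) = 1 − 0.179 = 0.821
~q = 1 − 0.524 = 0.476
~(p & ~((0 & p) /\ q)) & ~q = max(0, 0.821 + 0.476 − 1) = max(0, 0.297) = 0.297
(r /\ q) /\ (~(p & ~((0 & p) /\ q)) & ~q) = min(0.524, 0.297) = 0.297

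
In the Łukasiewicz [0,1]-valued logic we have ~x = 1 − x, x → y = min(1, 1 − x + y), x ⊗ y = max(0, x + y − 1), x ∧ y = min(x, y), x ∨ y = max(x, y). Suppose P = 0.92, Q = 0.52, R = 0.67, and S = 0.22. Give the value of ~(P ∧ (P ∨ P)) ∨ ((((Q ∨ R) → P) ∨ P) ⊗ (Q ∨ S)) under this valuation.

0.52

P ∨ P = max(0.92, 0.92) = 0.92
P ∧ (P ∨ P) = min(0.92, 0.92) = 0.92
~(P ∧ (P ∨ P)) = 1 − 0.92 = 0.08
Q ∨ R = max(0.52, 0.67) = 0.67
(Q ∨ R) → P = min(1, 1 − 0.67 + 0.92) = min(1, 1.25) = 1.00
((Q ∨ R) → P) ∨ P = max(1.00, 0.92) = 1.00
Q ∨ S = max(0.52, 0.22) = 0.52
(((Q ∨ R) → P) ∨ P) ⊗ (Q ∨ S) = max(0, 1.00 + 0.52 − 1) = max(0, 0.52) = 0.52
~(P ∧ (P ∨ P)) ∨ ((((Q ∨ R) → P) ∨ P) ⊗ (Q ∨ S)) = max(0.08, 0.52) = 0.52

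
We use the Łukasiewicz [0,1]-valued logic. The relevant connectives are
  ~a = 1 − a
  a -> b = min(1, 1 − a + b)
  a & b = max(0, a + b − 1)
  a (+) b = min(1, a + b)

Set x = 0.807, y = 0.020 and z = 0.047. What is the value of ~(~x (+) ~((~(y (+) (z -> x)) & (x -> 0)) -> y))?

~x = 1 − 0.807 = 0.193
z -> x = min(1, 1 − 0.047 + 0.807) = min(1, 1.760) = 1.000
y (+) (z -> x) = min(1, 0.020 + 1.000) = min(1, 1.020) = 1.000
~(y (+) (z -> x)) = 1 − 1.000 = 0.000
x -> 0 = min(1, 1 − 0.807 + 0.000) = min(1, 0.193) = 0.193
~(y (+) (z -> x)) & (x -> 0) = max(0, 0.000 + 0.193 − 1) = max(0, -0.807) = 0.000
(~(y (+) (z -> x)) & (x -> 0)) -> y = min(1, 1 − 0.000 + 0.020) = min(1, 1.020) = 1.000
~((~(y (+) (z -> x)) & (x -> 0)) -> y) = 1 − 1.000 = 0.000
~x (+) ~((~(y (+) (z -> x)) & (x -> 0)) -> y) = min(1, 0.193 + 0.000) = min(1, 0.193) = 0.193
~(~x (+) ~((~(y (+) (z -> x)) & (x -> 0)) -> y)) = 1 − 0.193 = 0.807

0.807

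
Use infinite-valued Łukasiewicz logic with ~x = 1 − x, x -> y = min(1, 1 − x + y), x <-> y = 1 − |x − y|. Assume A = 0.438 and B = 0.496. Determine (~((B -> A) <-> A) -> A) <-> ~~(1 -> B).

0.562

B -> A = min(1, 1 − 0.496 + 0.438) = min(1, 0.942) = 0.942
(B -> A) <-> A = 1 − |0.942 − 0.438| = 1 − 0.504 = 0.496
~((B -> A) <-> A) = 1 − 0.496 = 0.504
~((B -> A) <-> A) -> A = min(1, 1 − 0.504 + 0.438) = min(1, 0.934) = 0.934
1 -> B = min(1, 1 − 1.000 + 0.496) = min(1, 0.496) = 0.496
~(1 -> B) = 1 − 0.496 = 0.504
~~(1 -> B) = 1 − 0.504 = 0.496
(~((B -> A) <-> A) -> A) <-> ~~(1 -> B) = 1 − |0.934 − 0.496| = 1 − 0.438 = 0.562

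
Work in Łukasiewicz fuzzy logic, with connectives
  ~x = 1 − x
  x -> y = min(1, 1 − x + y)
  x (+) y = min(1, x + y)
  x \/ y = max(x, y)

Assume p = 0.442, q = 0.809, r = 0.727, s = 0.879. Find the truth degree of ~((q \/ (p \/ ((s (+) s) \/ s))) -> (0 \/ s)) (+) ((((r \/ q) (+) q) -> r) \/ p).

0.848

s (+) s = min(1, 0.879 + 0.879) = min(1, 1.758) = 1.000
(s (+) s) \/ s = max(1.000, 0.879) = 1.000
p \/ ((s (+) s) \/ s) = max(0.442, 1.000) = 1.000
q \/ (p \/ ((s (+) s) \/ s)) = max(0.809, 1.000) = 1.000
0 \/ s = max(0.000, 0.879) = 0.879
(q \/ (p \/ ((s (+) s) \/ s))) -> (0 \/ s) = min(1, 1 − 1.000 + 0.879) = min(1, 0.879) = 0.879
~((q \/ (p \/ ((s (+) s) \/ s))) -> (0 \/ s)) = 1 − 0.879 = 0.121
r \/ q = max(0.727, 0.809) = 0.809
(r \/ q) (+) q = min(1, 0.809 + 0.809) = min(1, 1.618) = 1.000
((r \/ q) (+) q) -> r = min(1, 1 − 1.000 + 0.727) = min(1, 0.727) = 0.727
(((r \/ q) (+) q) -> r) \/ p = max(0.727, 0.442) = 0.727
~((q \/ (p \/ ((s (+) s) \/ s))) -> (0 \/ s)) (+) ((((r \/ q) (+) q) -> r) \/ p) = min(1, 0.121 + 0.727) = min(1, 0.848) = 0.848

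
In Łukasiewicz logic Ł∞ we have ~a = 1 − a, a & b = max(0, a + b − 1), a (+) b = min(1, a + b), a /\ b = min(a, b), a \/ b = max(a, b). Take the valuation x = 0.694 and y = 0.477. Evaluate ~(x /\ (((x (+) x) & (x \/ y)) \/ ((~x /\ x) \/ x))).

x (+) x = min(1, 0.694 + 0.694) = min(1, 1.388) = 1.000
x \/ y = max(0.694, 0.477) = 0.694
(x (+) x) & (x \/ y) = max(0, 1.000 + 0.694 − 1) = max(0, 0.694) = 0.694
~x = 1 − 0.694 = 0.306
~x /\ x = min(0.306, 0.694) = 0.306
(~x /\ x) \/ x = max(0.306, 0.694) = 0.694
((x (+) x) & (x \/ y)) \/ ((~x /\ x) \/ x) = max(0.694, 0.694) = 0.694
x /\ (((x (+) x) & (x \/ y)) \/ ((~x /\ x) \/ x)) = min(0.694, 0.694) = 0.694
~(x /\ (((x (+) x) & (x \/ y)) \/ ((~x /\ x) \/ x))) = 1 − 0.694 = 0.306

0.306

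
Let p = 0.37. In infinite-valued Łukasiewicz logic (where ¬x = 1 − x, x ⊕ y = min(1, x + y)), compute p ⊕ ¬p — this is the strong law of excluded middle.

¬p = 1 − 0.37 = 0.63
p ⊕ ¬p = min(1, 0.37 + 0.63) = min(1, 1.00) = 1.00
(As expected: always 1 in Ł∞ since a ⊕ (1−a) = 1.)

1.00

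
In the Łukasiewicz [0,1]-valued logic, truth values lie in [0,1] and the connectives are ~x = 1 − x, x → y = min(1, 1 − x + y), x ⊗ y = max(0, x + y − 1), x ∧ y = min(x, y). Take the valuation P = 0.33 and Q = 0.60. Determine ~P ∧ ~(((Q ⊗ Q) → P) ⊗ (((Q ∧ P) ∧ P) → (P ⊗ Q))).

~P = 1 − 0.33 = 0.67
Q ⊗ Q = max(0, 0.60 + 0.60 − 1) = max(0, 0.20) = 0.20
(Q ⊗ Q) → P = min(1, 1 − 0.20 + 0.33) = min(1, 1.13) = 1.00
Q ∧ P = min(0.60, 0.33) = 0.33
(Q ∧ P) ∧ P = min(0.33, 0.33) = 0.33
P ⊗ Q = max(0, 0.33 + 0.60 − 1) = max(0, -0.07) = 0.00
((Q ∧ P) ∧ P) → (P ⊗ Q) = min(1, 1 − 0.33 + 0.00) = min(1, 0.67) = 0.67
((Q ⊗ Q) → P) ⊗ (((Q ∧ P) ∧ P) → (P ⊗ Q)) = max(0, 1.00 + 0.67 − 1) = max(0, 0.67) = 0.67
~(((Q ⊗ Q) → P) ⊗ (((Q ∧ P) ∧ P) → (P ⊗ Q))) = 1 − 0.67 = 0.33
~P ∧ ~(((Q ⊗ Q) → P) ⊗ (((Q ∧ P) ∧ P) → (P ⊗ Q))) = min(0.67, 0.33) = 0.33

0.33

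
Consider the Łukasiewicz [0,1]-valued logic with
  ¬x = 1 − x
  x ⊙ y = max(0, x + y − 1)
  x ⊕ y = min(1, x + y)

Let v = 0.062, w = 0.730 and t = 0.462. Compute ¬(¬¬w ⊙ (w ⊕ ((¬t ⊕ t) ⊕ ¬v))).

¬w = 1 − 0.730 = 0.270
¬¬w = 1 − 0.270 = 0.730
¬t = 1 − 0.462 = 0.538
¬t ⊕ t = min(1, 0.538 + 0.462) = min(1, 1.000) = 1.000
¬v = 1 − 0.062 = 0.938
(¬t ⊕ t) ⊕ ¬v = min(1, 1.000 + 0.938) = min(1, 1.938) = 1.000
w ⊕ ((¬t ⊕ t) ⊕ ¬v) = min(1, 0.730 + 1.000) = min(1, 1.730) = 1.000
¬¬w ⊙ (w ⊕ ((¬t ⊕ t) ⊕ ¬v)) = max(0, 0.730 + 1.000 − 1) = max(0, 0.730) = 0.730
¬(¬¬w ⊙ (w ⊕ ((¬t ⊕ t) ⊕ ¬v))) = 1 − 0.730 = 0.270

0.270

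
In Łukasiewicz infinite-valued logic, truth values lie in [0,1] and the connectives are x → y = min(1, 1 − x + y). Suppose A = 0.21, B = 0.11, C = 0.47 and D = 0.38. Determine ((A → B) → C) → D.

0.81

A → B = min(1, 1 − 0.21 + 0.11) = min(1, 0.90) = 0.90
(A → B) → C = min(1, 1 − 0.90 + 0.47) = min(1, 0.57) = 0.57
((A → B) → C) → D = min(1, 1 − 0.57 + 0.38) = min(1, 0.81) = 0.81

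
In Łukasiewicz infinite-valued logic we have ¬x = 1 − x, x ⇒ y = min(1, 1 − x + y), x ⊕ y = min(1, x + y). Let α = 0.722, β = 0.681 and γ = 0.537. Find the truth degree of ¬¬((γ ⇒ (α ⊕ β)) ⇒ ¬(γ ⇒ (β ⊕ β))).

0.000

α ⊕ β = min(1, 0.722 + 0.681) = min(1, 1.403) = 1.000
γ ⇒ (α ⊕ β) = min(1, 1 − 0.537 + 1.000) = min(1, 1.463) = 1.000
β ⊕ β = min(1, 0.681 + 0.681) = min(1, 1.362) = 1.000
γ ⇒ (β ⊕ β) = min(1, 1 − 0.537 + 1.000) = min(1, 1.463) = 1.000
¬(γ ⇒ (β ⊕ β)) = 1 − 1.000 = 0.000
(γ ⇒ (α ⊕ β)) ⇒ ¬(γ ⇒ (β ⊕ β)) = min(1, 1 − 1.000 + 0.000) = min(1, 0.000) = 0.000
¬((γ ⇒ (α ⊕ β)) ⇒ ¬(γ ⇒ (β ⊕ β))) = 1 − 0.000 = 1.000
¬¬((γ ⇒ (α ⊕ β)) ⇒ ¬(γ ⇒ (β ⊕ β))) = 1 − 1.000 = 0.000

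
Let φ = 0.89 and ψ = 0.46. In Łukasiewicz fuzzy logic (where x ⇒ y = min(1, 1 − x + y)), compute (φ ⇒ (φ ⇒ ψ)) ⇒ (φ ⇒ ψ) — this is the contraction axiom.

φ ⇒ ψ = min(1, 1 − 0.89 + 0.46) = min(1, 0.57) = 0.57
φ ⇒ (φ ⇒ ψ) = min(1, 1 − 0.89 + 0.57) = min(1, 0.68) = 0.68
(φ ⇒ (φ ⇒ ψ)) ⇒ (φ ⇒ ψ) = min(1, 1 − 0.68 + 0.57) = min(1, 0.89) = 0.89
(The value 0.89 < 1 shows this instance is not satisfied; fails in Ł∞ (the t-norm is not idempotent).)

0.89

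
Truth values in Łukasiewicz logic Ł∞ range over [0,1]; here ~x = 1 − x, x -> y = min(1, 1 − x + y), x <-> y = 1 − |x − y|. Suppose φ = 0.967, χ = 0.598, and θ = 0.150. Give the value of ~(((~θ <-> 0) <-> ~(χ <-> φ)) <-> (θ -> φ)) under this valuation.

~θ = 1 − 0.150 = 0.850
~θ <-> 0 = 1 − |0.850 − 0.000| = 1 − 0.850 = 0.150
χ <-> φ = 1 − |0.598 − 0.967| = 1 − 0.369 = 0.631
~(χ <-> φ) = 1 − 0.631 = 0.369
(~θ <-> 0) <-> ~(χ <-> φ) = 1 − |0.150 − 0.369| = 1 − 0.219 = 0.781
θ -> φ = min(1, 1 − 0.150 + 0.967) = min(1, 1.817) = 1.000
((~θ <-> 0) <-> ~(χ <-> φ)) <-> (θ -> φ) = 1 − |0.781 − 1.000| = 1 − 0.219 = 0.781
~(((~θ <-> 0) <-> ~(χ <-> φ)) <-> (θ -> φ)) = 1 − 0.781 = 0.219

0.219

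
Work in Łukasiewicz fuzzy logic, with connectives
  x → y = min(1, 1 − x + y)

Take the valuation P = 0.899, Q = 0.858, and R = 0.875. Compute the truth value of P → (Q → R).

Q → R = min(1, 1 − 0.858 + 0.875) = min(1, 1.017) = 1.000
P → (Q → R) = min(1, 1 − 0.899 + 1.000) = min(1, 1.101) = 1.000

1.000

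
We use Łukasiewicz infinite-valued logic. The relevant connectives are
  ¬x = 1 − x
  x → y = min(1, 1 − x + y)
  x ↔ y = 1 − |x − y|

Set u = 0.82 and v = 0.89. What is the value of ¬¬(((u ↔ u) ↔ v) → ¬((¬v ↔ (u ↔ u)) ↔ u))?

u ↔ u = 1 − |0.82 − 0.82| = 1 − 0.00 = 1.00
(u ↔ u) ↔ v = 1 − |1.00 − 0.89| = 1 − 0.11 = 0.89
¬v = 1 − 0.89 = 0.11
¬v ↔ (u ↔ u) = 1 − |0.11 − 1.00| = 1 − 0.89 = 0.11
(¬v ↔ (u ↔ u)) ↔ u = 1 − |0.11 − 0.82| = 1 − 0.71 = 0.29
¬((¬v ↔ (u ↔ u)) ↔ u) = 1 − 0.29 = 0.71
((u ↔ u) ↔ v) → ¬((¬v ↔ (u ↔ u)) ↔ u) = min(1, 1 − 0.89 + 0.71) = min(1, 0.82) = 0.82
¬(((u ↔ u) ↔ v) → ¬((¬v ↔ (u ↔ u)) ↔ u)) = 1 − 0.82 = 0.18
¬¬(((u ↔ u) ↔ v) → ¬((¬v ↔ (u ↔ u)) ↔ u)) = 1 − 0.18 = 0.82

0.82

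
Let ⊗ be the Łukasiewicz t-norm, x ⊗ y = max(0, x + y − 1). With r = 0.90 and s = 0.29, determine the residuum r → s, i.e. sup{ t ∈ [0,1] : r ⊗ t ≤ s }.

The residuum of the Łukasiewicz t-norm gives the supremum: min(1, 1 − 0.90 + 0.29).
1 − 0.90 + 0.29 = 0.39, so t = min(1, 0.39) = 0.39.
Check: 0.90 ⊗ 0.39 = max(0, 0.29) = 0.29 ≤ 0.29.

0.39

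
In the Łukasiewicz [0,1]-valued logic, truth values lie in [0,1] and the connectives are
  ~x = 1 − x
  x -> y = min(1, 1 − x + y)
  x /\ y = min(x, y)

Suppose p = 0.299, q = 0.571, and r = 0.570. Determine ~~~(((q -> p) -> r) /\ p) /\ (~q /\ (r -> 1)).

q -> p = min(1, 1 − 0.571 + 0.299) = min(1, 0.728) = 0.728
(q -> p) -> r = min(1, 1 − 0.728 + 0.570) = min(1, 0.842) = 0.842
((q -> p) -> r) /\ p = min(0.842, 0.299) = 0.299
~(((q -> p) -> r) /\ p) = 1 − 0.299 = 0.701
~~(((q -> p) -> r) /\ p) = 1 − 0.701 = 0.299
~~~(((q -> p) -> r) /\ p) = 1 − 0.299 = 0.701
~q = 1 − 0.571 = 0.429
r -> 1 = min(1, 1 − 0.570 + 1.000) = min(1, 1.430) = 1.000
~q /\ (r -> 1) = min(0.429, 1.000) = 0.429
~~~(((q -> p) -> r) /\ p) /\ (~q /\ (r -> 1)) = min(0.701, 0.429) = 0.429

0.429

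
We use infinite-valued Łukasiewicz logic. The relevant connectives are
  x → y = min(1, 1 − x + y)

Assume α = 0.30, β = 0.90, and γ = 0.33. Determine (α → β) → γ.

0.33

α → β = min(1, 1 − 0.30 + 0.90) = min(1, 1.60) = 1.00
(α → β) → γ = min(1, 1 − 1.00 + 0.33) = min(1, 0.33) = 0.33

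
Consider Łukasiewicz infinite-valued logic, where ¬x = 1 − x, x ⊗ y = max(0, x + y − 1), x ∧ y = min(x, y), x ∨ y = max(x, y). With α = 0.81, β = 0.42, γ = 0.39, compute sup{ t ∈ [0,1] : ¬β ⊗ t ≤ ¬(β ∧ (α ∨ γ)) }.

1.00

¬β = 1 − 0.42 = 0.58
So the left factor is ¬β = 0.58.
α ∨ γ = max(0.81, 0.39) = 0.81
β ∧ (α ∨ γ) = min(0.42, 0.81) = 0.42
¬(β ∧ (α ∨ γ)) = 1 − 0.42 = 0.58
So the right-hand bound is ¬(β ∧ (α ∨ γ)) = 0.58.
The residuum of the Łukasiewicz t-norm gives the supremum: min(1, 1 − 0.58 + 0.58).
1 − 0.58 + 0.58 = 1.00, so t = min(1, 1.00) = 1.00.
Check: 0.58 ⊗ 1.00 = max(0, 0.58) = 0.58 ≤ 0.58.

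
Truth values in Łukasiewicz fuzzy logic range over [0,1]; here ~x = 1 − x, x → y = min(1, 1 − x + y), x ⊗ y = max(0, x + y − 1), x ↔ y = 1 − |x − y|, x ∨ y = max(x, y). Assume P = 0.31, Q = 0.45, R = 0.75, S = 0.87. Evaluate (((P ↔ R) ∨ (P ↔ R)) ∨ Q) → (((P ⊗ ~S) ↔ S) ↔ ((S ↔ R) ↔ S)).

0.58

P ↔ R = 1 − |0.31 − 0.75| = 1 − 0.44 = 0.56
(P ↔ R) ∨ (P ↔ R) = max(0.56, 0.56) = 0.56
((P ↔ R) ∨ (P ↔ R)) ∨ Q = max(0.56, 0.45) = 0.56
~S = 1 − 0.87 = 0.13
P ⊗ ~S = max(0, 0.31 + 0.13 − 1) = max(0, -0.56) = 0.00
(P ⊗ ~S) ↔ S = 1 − |0.00 − 0.87| = 1 − 0.87 = 0.13
S ↔ R = 1 − |0.87 − 0.75| = 1 − 0.12 = 0.88
(S ↔ R) ↔ S = 1 − |0.88 − 0.87| = 1 − 0.01 = 0.99
((P ⊗ ~S) ↔ S) ↔ ((S ↔ R) ↔ S) = 1 − |0.13 − 0.99| = 1 − 0.86 = 0.14
(((P ↔ R) ∨ (P ↔ R)) ∨ Q) → (((P ⊗ ~S) ↔ S) ↔ ((S ↔ R) ↔ S)) = min(1, 1 − 0.56 + 0.14) = min(1, 0.58) = 0.58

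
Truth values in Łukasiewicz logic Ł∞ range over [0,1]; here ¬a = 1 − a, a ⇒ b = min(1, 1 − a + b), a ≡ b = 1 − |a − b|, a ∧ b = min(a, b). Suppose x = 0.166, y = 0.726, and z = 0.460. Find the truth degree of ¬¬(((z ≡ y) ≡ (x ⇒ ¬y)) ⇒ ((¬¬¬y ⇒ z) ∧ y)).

0.992

z ≡ y = 1 − |0.460 − 0.726| = 1 − 0.266 = 0.734
¬y = 1 − 0.726 = 0.274
x ⇒ ¬y = min(1, 1 − 0.166 + 0.274) = min(1, 1.108) = 1.000
(z ≡ y) ≡ (x ⇒ ¬y) = 1 − |0.734 − 1.000| = 1 − 0.266 = 0.734
¬¬y = 1 − 0.274 = 0.726
¬¬¬y = 1 − 0.726 = 0.274
¬¬¬y ⇒ z = min(1, 1 − 0.274 + 0.460) = min(1, 1.186) = 1.000
(¬¬¬y ⇒ z) ∧ y = min(1.000, 0.726) = 0.726
((z ≡ y) ≡ (x ⇒ ¬y)) ⇒ ((¬¬¬y ⇒ z) ∧ y) = min(1, 1 − 0.734 + 0.726) = min(1, 0.992) = 0.992
¬(((z ≡ y) ≡ (x ⇒ ¬y)) ⇒ ((¬¬¬y ⇒ z) ∧ y)) = 1 − 0.992 = 0.008
¬¬(((z ≡ y) ≡ (x ⇒ ¬y)) ⇒ ((¬¬¬y ⇒ z) ∧ y)) = 1 − 0.008 = 0.992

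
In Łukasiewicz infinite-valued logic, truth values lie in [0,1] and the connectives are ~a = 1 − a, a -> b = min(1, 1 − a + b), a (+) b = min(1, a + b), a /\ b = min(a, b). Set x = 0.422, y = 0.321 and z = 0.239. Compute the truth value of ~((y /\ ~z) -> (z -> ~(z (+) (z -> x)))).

0.000

~z = 1 − 0.239 = 0.761
y /\ ~z = min(0.321, 0.761) = 0.321
z -> x = min(1, 1 − 0.239 + 0.422) = min(1, 1.183) = 1.000
z (+) (z -> x) = min(1, 0.239 + 1.000) = min(1, 1.239) = 1.000
~(z (+) (z -> x)) = 1 − 1.000 = 0.000
z -> ~(z (+) (z -> x)) = min(1, 1 − 0.239 + 0.000) = min(1, 0.761) = 0.761
(y /\ ~z) -> (z -> ~(z (+) (z -> x))) = min(1, 1 − 0.321 + 0.761) = min(1, 1.440) = 1.000
~((y /\ ~z) -> (z -> ~(z (+) (z -> x)))) = 1 − 1.000 = 0.000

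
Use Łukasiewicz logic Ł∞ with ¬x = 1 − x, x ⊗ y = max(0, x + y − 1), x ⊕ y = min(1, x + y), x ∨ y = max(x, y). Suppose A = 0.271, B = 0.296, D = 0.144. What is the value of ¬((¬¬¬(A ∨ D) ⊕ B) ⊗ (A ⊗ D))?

A ∨ D = max(0.271, 0.144) = 0.271
¬(A ∨ D) = 1 − 0.271 = 0.729
¬¬(A ∨ D) = 1 − 0.729 = 0.271
¬¬¬(A ∨ D) = 1 − 0.271 = 0.729
¬¬¬(A ∨ D) ⊕ B = min(1, 0.729 + 0.296) = min(1, 1.025) = 1.000
A ⊗ D = max(0, 0.271 + 0.144 − 1) = max(0, -0.585) = 0.000
(¬¬¬(A ∨ D) ⊕ B) ⊗ (A ⊗ D) = max(0, 1.000 + 0.000 − 1) = max(0, 0.000) = 0.000
¬((¬¬¬(A ∨ D) ⊕ B) ⊗ (A ⊗ D)) = 1 − 0.000 = 1.000

1.000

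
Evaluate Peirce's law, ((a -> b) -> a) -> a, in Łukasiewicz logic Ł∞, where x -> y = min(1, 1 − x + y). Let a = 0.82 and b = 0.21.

0.82

a -> b = min(1, 1 − 0.82 + 0.21) = min(1, 0.39) = 0.39
(a -> b) -> a = min(1, 1 − 0.39 + 0.82) = min(1, 1.43) = 1.00
((a -> b) -> a) -> a = min(1, 1 − 1.00 + 0.82) = min(1, 0.82) = 0.82
(The value 0.82 < 1 shows this instance is not satisfied; not a Ł∞-tautology in general.)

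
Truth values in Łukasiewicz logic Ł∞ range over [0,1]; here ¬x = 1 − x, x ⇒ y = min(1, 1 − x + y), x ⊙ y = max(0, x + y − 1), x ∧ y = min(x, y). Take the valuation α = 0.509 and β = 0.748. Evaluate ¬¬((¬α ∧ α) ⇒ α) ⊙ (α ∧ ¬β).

0.252

¬α = 1 − 0.509 = 0.491
¬α ∧ α = min(0.491, 0.509) = 0.491
(¬α ∧ α) ⇒ α = min(1, 1 − 0.491 + 0.509) = min(1, 1.018) = 1.000
¬((¬α ∧ α) ⇒ α) = 1 − 1.000 = 0.000
¬¬((¬α ∧ α) ⇒ α) = 1 − 0.000 = 1.000
¬β = 1 − 0.748 = 0.252
α ∧ ¬β = min(0.509, 0.252) = 0.252
¬¬((¬α ∧ α) ⇒ α) ⊙ (α ∧ ¬β) = max(0, 1.000 + 0.252 − 1) = max(0, 0.252) = 0.252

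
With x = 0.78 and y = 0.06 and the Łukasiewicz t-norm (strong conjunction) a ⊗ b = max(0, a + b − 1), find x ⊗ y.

0.00

x ⊗ y = max(0, 0.78 + 0.06 − 1) = max(0, -0.16) = 0.00
For comparison, the Gödel (minimum) t-norm min(a, b) would give 0.06.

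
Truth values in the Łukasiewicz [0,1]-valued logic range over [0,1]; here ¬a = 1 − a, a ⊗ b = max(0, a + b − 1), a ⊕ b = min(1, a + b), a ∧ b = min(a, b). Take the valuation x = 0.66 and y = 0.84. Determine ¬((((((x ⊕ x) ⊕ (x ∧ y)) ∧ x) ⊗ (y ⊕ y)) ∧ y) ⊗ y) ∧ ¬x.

x ⊕ x = min(1, 0.66 + 0.66) = min(1, 1.32) = 1.00
x ∧ y = min(0.66, 0.84) = 0.66
(x ⊕ x) ⊕ (x ∧ y) = min(1, 1.00 + 0.66) = min(1, 1.66) = 1.00
((x ⊕ x) ⊕ (x ∧ y)) ∧ x = min(1.00, 0.66) = 0.66
y ⊕ y = min(1, 0.84 + 0.84) = min(1, 1.68) = 1.00
(((x ⊕ x) ⊕ (x ∧ y)) ∧ x) ⊗ (y ⊕ y) = max(0, 0.66 + 1.00 − 1) = max(0, 0.66) = 0.66
((((x ⊕ x) ⊕ (x ∧ y)) ∧ x) ⊗ (y ⊕ y)) ∧ y = min(0.66, 0.84) = 0.66
(((((x ⊕ x) ⊕ (x ∧ y)) ∧ x) ⊗ (y ⊕ y)) ∧ y) ⊗ y = max(0, 0.66 + 0.84 − 1) = max(0, 0.50) = 0.50
¬((((((x ⊕ x) ⊕ (x ∧ y)) ∧ x) ⊗ (y ⊕ y)) ∧ y) ⊗ y) = 1 − 0.50 = 0.50
¬x = 1 − 0.66 = 0.34
¬((((((x ⊕ x) ⊕ (x ∧ y)) ∧ x) ⊗ (y ⊕ y)) ∧ y) ⊗ y) ∧ ¬x = min(0.50, 0.34) = 0.34

0.34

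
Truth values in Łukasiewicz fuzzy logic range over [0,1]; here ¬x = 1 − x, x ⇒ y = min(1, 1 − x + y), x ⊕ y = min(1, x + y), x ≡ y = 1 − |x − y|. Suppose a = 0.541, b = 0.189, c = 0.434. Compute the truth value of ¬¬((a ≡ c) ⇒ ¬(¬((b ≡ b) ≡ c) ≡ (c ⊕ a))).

a ≡ c = 1 − |0.541 − 0.434| = 1 − 0.107 = 0.893
b ≡ b = 1 − |0.189 − 0.189| = 1 − 0.000 = 1.000
(b ≡ b) ≡ c = 1 − |1.000 − 0.434| = 1 − 0.566 = 0.434
¬((b ≡ b) ≡ c) = 1 − 0.434 = 0.566
c ⊕ a = min(1, 0.434 + 0.541) = min(1, 0.975) = 0.975
¬((b ≡ b) ≡ c) ≡ (c ⊕ a) = 1 − |0.566 − 0.975| = 1 − 0.409 = 0.591
¬(¬((b ≡ b) ≡ c) ≡ (c ⊕ a)) = 1 − 0.591 = 0.409
(a ≡ c) ⇒ ¬(¬((b ≡ b) ≡ c) ≡ (c ⊕ a)) = min(1, 1 − 0.893 + 0.409) = min(1, 0.516) = 0.516
¬((a ≡ c) ⇒ ¬(¬((b ≡ b) ≡ c) ≡ (c ⊕ a))) = 1 − 0.516 = 0.484
¬¬((a ≡ c) ⇒ ¬(¬((b ≡ b) ≡ c) ≡ (c ⊕ a))) = 1 − 0.484 = 0.516

0.516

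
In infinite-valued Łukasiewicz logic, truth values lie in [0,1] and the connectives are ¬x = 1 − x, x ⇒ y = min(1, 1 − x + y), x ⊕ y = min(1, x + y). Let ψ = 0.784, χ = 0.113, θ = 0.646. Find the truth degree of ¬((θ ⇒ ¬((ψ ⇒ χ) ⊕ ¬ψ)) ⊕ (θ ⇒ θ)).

ψ ⇒ χ = min(1, 1 − 0.784 + 0.113) = min(1, 0.329) = 0.329
¬ψ = 1 − 0.784 = 0.216
(ψ ⇒ χ) ⊕ ¬ψ = min(1, 0.329 + 0.216) = min(1, 0.545) = 0.545
¬((ψ ⇒ χ) ⊕ ¬ψ) = 1 − 0.545 = 0.455
θ ⇒ ¬((ψ ⇒ χ) ⊕ ¬ψ) = min(1, 1 − 0.646 + 0.455) = min(1, 0.809) = 0.809
θ ⇒ θ = min(1, 1 − 0.646 + 0.646) = min(1, 1.000) = 1.000
(θ ⇒ ¬((ψ ⇒ χ) ⊕ ¬ψ)) ⊕ (θ ⇒ θ) = min(1, 0.809 + 1.000) = min(1, 1.809) = 1.000
¬((θ ⇒ ¬((ψ ⇒ χ) ⊕ ¬ψ)) ⊕ (θ ⇒ θ)) = 1 − 1.000 = 0.000

0.000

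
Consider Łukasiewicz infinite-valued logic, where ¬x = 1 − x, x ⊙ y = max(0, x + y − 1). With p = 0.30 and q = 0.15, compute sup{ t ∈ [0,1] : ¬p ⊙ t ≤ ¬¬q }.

¬p = 1 − 0.30 = 0.70
So the left factor is ¬p = 0.70.
¬q = 1 − 0.15 = 0.85
¬¬q = 1 − 0.85 = 0.15
So the right-hand bound is ¬¬q = 0.15.
The residuum of the Łukasiewicz t-norm gives the supremum: min(1, 1 − 0.70 + 0.15).
1 − 0.70 + 0.15 = 0.45, so t = min(1, 0.45) = 0.45.
Check: 0.70 ⊙ 0.45 = max(0, 0.15) = 0.15 ≤ 0.15.

0.45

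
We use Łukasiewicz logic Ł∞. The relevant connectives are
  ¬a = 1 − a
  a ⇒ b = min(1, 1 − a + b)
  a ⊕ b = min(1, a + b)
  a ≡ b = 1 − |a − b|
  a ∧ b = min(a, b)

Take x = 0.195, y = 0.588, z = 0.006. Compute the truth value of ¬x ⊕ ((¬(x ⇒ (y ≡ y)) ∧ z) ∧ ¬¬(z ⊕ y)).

¬x = 1 − 0.195 = 0.805
y ≡ y = 1 − |0.588 − 0.588| = 1 − 0.000 = 1.000
x ⇒ (y ≡ y) = min(1, 1 − 0.195 + 1.000) = min(1, 1.805) = 1.000
¬(x ⇒ (y ≡ y)) = 1 − 1.000 = 0.000
¬(x ⇒ (y ≡ y)) ∧ z = min(0.000, 0.006) = 0.000
z ⊕ y = min(1, 0.006 + 0.588) = min(1, 0.594) = 0.594
¬(z ⊕ y) = 1 − 0.594 = 0.406
¬¬(z ⊕ y) = 1 − 0.406 = 0.594
(¬(x ⇒ (y ≡ y)) ∧ z) ∧ ¬¬(z ⊕ y) = min(0.000, 0.594) = 0.000
¬x ⊕ ((¬(x ⇒ (y ≡ y)) ∧ z) ∧ ¬¬(z ⊕ y)) = min(1, 0.805 + 0.000) = min(1, 0.805) = 0.805

0.805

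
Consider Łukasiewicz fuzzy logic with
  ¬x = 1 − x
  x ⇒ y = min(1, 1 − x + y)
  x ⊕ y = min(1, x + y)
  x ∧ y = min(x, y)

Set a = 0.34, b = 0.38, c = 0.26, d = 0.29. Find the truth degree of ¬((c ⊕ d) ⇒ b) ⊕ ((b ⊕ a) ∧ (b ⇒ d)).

0.89

c ⊕ d = min(1, 0.26 + 0.29) = min(1, 0.55) = 0.55
(c ⊕ d) ⇒ b = min(1, 1 − 0.55 + 0.38) = min(1, 0.83) = 0.83
¬((c ⊕ d) ⇒ b) = 1 − 0.83 = 0.17
b ⊕ a = min(1, 0.38 + 0.34) = min(1, 0.72) = 0.72
b ⇒ d = min(1, 1 − 0.38 + 0.29) = min(1, 0.91) = 0.91
(b ⊕ a) ∧ (b ⇒ d) = min(0.72, 0.91) = 0.72
¬((c ⊕ d) ⇒ b) ⊕ ((b ⊕ a) ∧ (b ⇒ d)) = min(1, 0.17 + 0.72) = min(1, 0.89) = 0.89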